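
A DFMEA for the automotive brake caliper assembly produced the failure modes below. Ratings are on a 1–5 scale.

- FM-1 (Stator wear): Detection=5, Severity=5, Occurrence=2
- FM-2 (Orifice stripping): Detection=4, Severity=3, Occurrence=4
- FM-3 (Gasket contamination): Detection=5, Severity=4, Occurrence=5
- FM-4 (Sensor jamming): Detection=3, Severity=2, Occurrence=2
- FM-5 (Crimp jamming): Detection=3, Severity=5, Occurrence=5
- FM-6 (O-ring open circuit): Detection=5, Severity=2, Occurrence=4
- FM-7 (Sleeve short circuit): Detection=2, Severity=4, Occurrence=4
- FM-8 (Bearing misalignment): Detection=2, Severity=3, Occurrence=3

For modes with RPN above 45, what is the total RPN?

273

RPN = Severity × Occurrence × Detection:
  FM-1: 5 × 2 × 5 = 50
  FM-2: 3 × 4 × 4 = 48
  FM-3: 4 × 5 × 5 = 100
  FM-4: 2 × 2 × 3 = 12
  FM-5: 5 × 5 × 3 = 75
  FM-6: 2 × 4 × 5 = 40
  FM-7: 4 × 4 × 2 = 32
  FM-8: 3 × 3 × 2 = 18
RPN > 45: FM-1 (50), FM-2 (48), FM-3 (100), FM-5 (75).
Sum: 50 + 48 + 100 + 75 = 273.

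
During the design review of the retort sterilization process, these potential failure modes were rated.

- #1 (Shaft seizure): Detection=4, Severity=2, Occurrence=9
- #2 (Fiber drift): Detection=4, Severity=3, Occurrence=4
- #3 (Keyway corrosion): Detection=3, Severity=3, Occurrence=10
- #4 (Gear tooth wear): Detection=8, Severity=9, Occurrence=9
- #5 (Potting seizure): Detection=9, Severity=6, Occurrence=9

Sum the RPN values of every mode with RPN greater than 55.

RPN = Severity × Occurrence × Detection:
  #1: 2 × 9 × 4 = 72
  #2: 3 × 4 × 4 = 48
  #3: 3 × 10 × 3 = 90
  #4: 9 × 9 × 8 = 648
  #5: 6 × 9 × 9 = 486
RPN > 55: #1 (72), #3 (90), #4 (648), #5 (486).
Sum: 72 + 90 + 648 + 486 = 1296.

1296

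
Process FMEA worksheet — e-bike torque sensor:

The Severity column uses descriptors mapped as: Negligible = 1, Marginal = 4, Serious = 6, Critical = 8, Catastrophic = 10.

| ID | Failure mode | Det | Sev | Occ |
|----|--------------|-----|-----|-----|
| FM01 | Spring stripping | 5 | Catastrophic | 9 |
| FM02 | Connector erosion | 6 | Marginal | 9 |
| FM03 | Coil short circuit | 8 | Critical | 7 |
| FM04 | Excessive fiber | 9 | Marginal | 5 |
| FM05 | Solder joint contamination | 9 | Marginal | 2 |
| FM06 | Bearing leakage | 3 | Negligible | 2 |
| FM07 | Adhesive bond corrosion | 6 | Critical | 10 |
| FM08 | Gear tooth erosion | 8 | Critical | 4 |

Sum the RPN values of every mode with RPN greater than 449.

930

RPN = Severity × Occurrence × Detection:
  FM01: 10 × 9 × 5 = 450
  FM02: 4 × 9 × 6 = 216
  FM03: 8 × 7 × 8 = 448
  FM04: 4 × 5 × 9 = 180
  FM05: 4 × 2 × 9 = 72
  FM06: 1 × 2 × 3 = 6
  FM07: 8 × 10 × 6 = 480
  FM08: 8 × 4 × 8 = 256
RPN > 449: FM01 (450), FM07 (480).
Sum: 450 + 480 = 930.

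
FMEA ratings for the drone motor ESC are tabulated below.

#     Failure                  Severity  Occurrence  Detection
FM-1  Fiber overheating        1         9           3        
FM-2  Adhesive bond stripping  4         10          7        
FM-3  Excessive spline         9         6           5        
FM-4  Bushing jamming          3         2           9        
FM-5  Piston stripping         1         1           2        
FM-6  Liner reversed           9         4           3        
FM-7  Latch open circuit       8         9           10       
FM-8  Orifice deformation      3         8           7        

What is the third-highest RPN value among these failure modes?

RPN = Severity × Occurrence × Detection:
  FM-1: 1 × 9 × 3 = 27
  FM-2: 4 × 10 × 7 = 280
  FM-3: 9 × 6 × 5 = 270
  FM-4: 3 × 2 × 9 = 54
  FM-5: 1 × 1 × 2 = 2
  FM-6: 9 × 4 × 3 = 108
  FM-7: 8 × 9 × 10 = 720
  FM-8: 3 × 8 × 7 = 168
Sorted descending: 720, 280, 270, 168, 108, 54, 27, 2.
The third-highest RPN is 270 (FM-3).

270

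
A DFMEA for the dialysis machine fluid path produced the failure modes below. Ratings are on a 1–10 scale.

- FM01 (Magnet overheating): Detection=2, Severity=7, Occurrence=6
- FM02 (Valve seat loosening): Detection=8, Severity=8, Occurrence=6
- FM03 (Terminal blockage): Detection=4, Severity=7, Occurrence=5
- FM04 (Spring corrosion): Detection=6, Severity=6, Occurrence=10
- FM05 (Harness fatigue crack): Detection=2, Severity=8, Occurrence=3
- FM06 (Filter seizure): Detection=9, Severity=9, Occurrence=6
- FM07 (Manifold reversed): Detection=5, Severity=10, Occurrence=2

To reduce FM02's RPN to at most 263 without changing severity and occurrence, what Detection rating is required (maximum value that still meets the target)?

5

FM02: S=8, O=6, D=8 → current RPN = 384.
Fixed product = 48. Need 48 × D ≤ 263, so D ≤ 263/48 = 5.48.
Maximum integer Detection rating = 5 (gives RPN 240; D=6 would give 288 > 263).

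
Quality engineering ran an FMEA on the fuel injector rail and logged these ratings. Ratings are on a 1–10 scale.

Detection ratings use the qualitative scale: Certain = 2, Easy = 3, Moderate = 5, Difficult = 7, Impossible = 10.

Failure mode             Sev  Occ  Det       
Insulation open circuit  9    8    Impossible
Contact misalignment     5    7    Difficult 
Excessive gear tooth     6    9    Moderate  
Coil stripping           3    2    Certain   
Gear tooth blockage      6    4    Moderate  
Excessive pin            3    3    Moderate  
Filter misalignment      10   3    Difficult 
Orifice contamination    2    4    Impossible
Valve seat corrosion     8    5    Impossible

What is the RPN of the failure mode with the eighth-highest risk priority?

RPN = Severity × Occurrence × Detection:
  Insulation open circuit: 9 × 8 × 10 = 720
  Contact misalignment: 5 × 7 × 7 = 245
  Excessive gear tooth: 6 × 9 × 5 = 270
  Coil stripping: 3 × 2 × 2 = 12
  Gear tooth blockage: 6 × 4 × 5 = 120
  Excessive pin: 3 × 3 × 5 = 45
  Filter misalignment: 10 × 3 × 7 = 210
  Orifice contamination: 2 × 4 × 10 = 80
  Valve seat corrosion: 8 × 5 × 10 = 400
Sorted descending: 720, 400, 270, 245, 210, 120, 80, 45, 12.
The eighth-highest RPN is 45 (Excessive pin).

45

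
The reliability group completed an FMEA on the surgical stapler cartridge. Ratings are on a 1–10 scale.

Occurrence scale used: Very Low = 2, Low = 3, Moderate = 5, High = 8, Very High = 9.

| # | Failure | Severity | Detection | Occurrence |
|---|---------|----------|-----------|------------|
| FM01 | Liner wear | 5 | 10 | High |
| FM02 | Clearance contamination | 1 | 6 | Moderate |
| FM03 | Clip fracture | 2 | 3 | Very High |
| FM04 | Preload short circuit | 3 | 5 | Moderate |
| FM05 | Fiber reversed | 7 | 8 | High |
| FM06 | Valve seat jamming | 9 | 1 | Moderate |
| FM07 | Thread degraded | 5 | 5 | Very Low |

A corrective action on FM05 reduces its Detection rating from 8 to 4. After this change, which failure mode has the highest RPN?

FM01

RPN = Severity × Occurrence × Detection:
  FM01: 5 × 8 × 10 = 400
  FM02: 1 × 5 × 6 = 30
  FM03: 2 × 9 × 3 = 54
  FM04: 3 × 5 × 5 = 75
  FM05: 7 × 8 × 8 = 448
  FM06: 9 × 5 × 1 = 45
  FM07: 5 × 2 × 5 = 50
After action: FM05 → 7 × 8 × 4 = 224.
Revised RPNs: FM01=400, FM05=224, FM04=75, FM03=54, FM07=50, FM06=45, FM02=30.
Highest is now FM01 (400).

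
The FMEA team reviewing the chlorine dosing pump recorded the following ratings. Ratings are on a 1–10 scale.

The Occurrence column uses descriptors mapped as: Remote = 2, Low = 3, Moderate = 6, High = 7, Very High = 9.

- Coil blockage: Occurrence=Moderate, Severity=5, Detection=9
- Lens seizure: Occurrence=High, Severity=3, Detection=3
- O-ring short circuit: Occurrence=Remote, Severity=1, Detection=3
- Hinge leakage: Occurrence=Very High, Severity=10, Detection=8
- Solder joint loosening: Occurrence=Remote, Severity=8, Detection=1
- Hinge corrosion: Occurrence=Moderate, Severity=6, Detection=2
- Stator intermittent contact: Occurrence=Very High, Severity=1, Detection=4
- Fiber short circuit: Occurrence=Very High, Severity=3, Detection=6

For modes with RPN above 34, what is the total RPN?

RPN = Severity × Occurrence × Detection:
  Coil blockage: 5 × 6 × 9 = 270
  Lens seizure: 3 × 7 × 3 = 63
  O-ring short circuit: 1 × 2 × 3 = 6
  Hinge leakage: 10 × 9 × 8 = 720
  Solder joint loosening: 8 × 2 × 1 = 16
  Hinge corrosion: 6 × 6 × 2 = 72
  Stator intermittent contact: 1 × 9 × 4 = 36
  Fiber short circuit: 3 × 9 × 6 = 162
RPN > 34: Coil blockage (270), Lens seizure (63), Hinge leakage (720), Hinge corrosion (72), Stator intermittent contact (36), Fiber short circuit (162).
Sum: 270 + 63 + 720 + 72 + 36 + 162 = 1323.

1323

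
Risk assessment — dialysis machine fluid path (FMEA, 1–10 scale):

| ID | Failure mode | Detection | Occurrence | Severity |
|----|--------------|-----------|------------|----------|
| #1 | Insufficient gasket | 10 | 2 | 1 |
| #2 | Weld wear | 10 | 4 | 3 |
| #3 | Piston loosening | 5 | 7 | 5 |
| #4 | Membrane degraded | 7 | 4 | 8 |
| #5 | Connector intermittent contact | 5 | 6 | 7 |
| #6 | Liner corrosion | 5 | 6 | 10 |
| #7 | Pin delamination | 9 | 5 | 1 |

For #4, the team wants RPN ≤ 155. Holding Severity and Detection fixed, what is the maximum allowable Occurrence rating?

#4: S=8, O=4, D=7 → current RPN = 224.
Fixed product = 56. Need 56 × O ≤ 155, so O ≤ 155/56 = 2.77.
Maximum integer Occurrence rating = 2 (gives RPN 112; O=3 would give 168 > 155).

2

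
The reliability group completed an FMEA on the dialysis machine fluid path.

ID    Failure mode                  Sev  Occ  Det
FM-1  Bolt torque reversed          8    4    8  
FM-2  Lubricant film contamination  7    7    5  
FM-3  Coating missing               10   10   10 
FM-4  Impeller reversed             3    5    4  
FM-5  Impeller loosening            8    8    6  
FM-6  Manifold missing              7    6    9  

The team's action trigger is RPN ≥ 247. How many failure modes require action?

RPN = Severity × Occurrence × Detection:
  FM-1: 8 × 4 × 8 = 256
  FM-2: 7 × 7 × 5 = 245
  FM-3: 10 × 10 × 10 = 1000
  FM-4: 3 × 5 × 4 = 60
  FM-5: 8 × 8 × 6 = 384
  FM-6: 7 × 6 × 9 = 378
Modes with RPN ≥ 247: FM-1 (256), FM-3 (1000), FM-5 (384), FM-6 (378) → 4.

4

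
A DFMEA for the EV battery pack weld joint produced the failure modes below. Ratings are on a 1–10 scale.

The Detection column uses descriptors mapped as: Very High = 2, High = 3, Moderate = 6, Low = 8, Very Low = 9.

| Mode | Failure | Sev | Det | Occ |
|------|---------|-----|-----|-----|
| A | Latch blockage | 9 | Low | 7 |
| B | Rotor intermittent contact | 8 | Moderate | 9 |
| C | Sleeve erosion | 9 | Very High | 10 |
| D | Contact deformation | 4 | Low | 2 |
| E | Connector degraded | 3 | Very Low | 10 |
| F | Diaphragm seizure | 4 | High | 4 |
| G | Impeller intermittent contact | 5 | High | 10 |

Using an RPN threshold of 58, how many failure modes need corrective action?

6

RPN = Severity × Occurrence × Detection:
  A: 9 × 7 × 8 = 504
  B: 8 × 9 × 6 = 432
  C: 9 × 10 × 2 = 180
  D: 4 × 2 × 8 = 64
  E: 3 × 10 × 9 = 270
  F: 4 × 4 × 3 = 48
  G: 5 × 10 × 3 = 150
Modes with RPN ≥ 58: A (504), B (432), C (180), D (64), E (270), G (150) → 6.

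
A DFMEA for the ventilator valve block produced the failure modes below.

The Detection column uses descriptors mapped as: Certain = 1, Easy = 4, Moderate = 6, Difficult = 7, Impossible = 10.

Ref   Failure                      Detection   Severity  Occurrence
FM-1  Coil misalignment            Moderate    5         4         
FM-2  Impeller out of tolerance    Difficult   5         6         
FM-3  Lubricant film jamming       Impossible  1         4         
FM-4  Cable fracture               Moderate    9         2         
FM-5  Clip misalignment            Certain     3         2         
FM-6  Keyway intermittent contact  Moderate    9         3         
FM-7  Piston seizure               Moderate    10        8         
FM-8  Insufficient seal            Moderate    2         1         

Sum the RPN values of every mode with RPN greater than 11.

1132

RPN = Severity × Occurrence × Detection:
  FM-1: 5 × 4 × 6 = 120
  FM-2: 5 × 6 × 7 = 210
  FM-3: 1 × 4 × 10 = 40
  FM-4: 9 × 2 × 6 = 108
  FM-5: 3 × 2 × 1 = 6
  FM-6: 9 × 3 × 6 = 162
  FM-7: 10 × 8 × 6 = 480
  FM-8: 2 × 1 × 6 = 12
RPN > 11: FM-1 (120), FM-2 (210), FM-3 (40), FM-4 (108), FM-6 (162), FM-7 (480), FM-8 (12).
Sum: 120 + 210 + 40 + 108 + 162 + 480 + 12 = 1132.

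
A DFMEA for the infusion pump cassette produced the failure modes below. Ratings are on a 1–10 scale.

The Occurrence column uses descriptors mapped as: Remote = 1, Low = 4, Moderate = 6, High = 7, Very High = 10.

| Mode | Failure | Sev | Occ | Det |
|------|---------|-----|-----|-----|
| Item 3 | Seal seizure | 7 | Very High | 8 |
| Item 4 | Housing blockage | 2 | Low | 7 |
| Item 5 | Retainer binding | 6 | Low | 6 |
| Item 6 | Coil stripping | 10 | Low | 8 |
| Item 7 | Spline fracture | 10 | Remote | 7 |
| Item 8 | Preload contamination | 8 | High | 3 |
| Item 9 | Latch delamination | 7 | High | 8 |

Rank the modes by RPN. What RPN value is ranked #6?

RPN = Severity × Occurrence × Detection:
  Item 3: 7 × 10 × 8 = 560
  Item 4: 2 × 4 × 7 = 56
  Item 5: 6 × 4 × 6 = 144
  Item 6: 10 × 4 × 8 = 320
  Item 7: 10 × 1 × 7 = 70
  Item 8: 8 × 7 × 3 = 168
  Item 9: 7 × 7 × 8 = 392
Sorted descending: 560, 392, 320, 168, 144, 70, 56.
The sixth-highest RPN is 70 (Item 7).

70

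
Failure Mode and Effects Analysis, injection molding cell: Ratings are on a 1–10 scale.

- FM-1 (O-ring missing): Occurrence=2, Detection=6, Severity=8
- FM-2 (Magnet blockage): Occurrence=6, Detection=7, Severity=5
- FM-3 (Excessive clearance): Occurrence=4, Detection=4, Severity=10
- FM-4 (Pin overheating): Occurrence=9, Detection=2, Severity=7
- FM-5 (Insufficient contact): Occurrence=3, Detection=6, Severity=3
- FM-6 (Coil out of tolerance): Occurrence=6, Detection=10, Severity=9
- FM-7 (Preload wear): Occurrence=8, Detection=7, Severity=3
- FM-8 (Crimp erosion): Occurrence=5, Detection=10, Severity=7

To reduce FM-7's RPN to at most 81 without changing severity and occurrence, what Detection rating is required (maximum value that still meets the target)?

3

FM-7: S=3, O=8, D=7 → current RPN = 168.
Fixed product = 24. Need 24 × D ≤ 81, so D ≤ 81/24 = 3.38.
Maximum integer Detection rating = 3 (gives RPN 72; D=4 would give 96 > 81).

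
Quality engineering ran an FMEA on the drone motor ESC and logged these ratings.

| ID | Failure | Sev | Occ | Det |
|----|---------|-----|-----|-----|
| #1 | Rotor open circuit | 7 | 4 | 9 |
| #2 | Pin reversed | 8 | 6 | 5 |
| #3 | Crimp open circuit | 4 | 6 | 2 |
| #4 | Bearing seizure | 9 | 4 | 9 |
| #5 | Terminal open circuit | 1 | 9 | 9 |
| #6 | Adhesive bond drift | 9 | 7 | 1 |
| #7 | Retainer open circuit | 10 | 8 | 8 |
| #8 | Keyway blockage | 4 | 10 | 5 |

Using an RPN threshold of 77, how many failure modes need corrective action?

RPN = Severity × Occurrence × Detection:
  #1: 7 × 4 × 9 = 252
  #2: 8 × 6 × 5 = 240
  #3: 4 × 6 × 2 = 48
  #4: 9 × 4 × 9 = 324
  #5: 1 × 9 × 9 = 81
  #6: 9 × 7 × 1 = 63
  #7: 10 × 8 × 8 = 640
  #8: 4 × 10 × 5 = 200
Modes with RPN ≥ 77: #1 (252), #2 (240), #4 (324), #5 (81), #7 (640), #8 (200) → 6.

6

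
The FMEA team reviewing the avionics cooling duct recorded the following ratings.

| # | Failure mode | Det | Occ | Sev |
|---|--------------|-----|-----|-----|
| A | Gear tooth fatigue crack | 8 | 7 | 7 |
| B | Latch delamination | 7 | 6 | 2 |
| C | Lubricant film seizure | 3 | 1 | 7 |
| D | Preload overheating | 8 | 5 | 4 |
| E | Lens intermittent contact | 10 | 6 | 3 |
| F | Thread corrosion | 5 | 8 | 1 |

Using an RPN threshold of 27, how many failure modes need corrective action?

RPN = Severity × Occurrence × Detection:
  A: 7 × 7 × 8 = 392
  B: 2 × 6 × 7 = 84
  C: 7 × 1 × 3 = 21
  D: 4 × 5 × 8 = 160
  E: 3 × 6 × 10 = 180
  F: 1 × 8 × 5 = 40
Modes with RPN ≥ 27: A (392), B (84), D (160), E (180), F (40) → 5.

5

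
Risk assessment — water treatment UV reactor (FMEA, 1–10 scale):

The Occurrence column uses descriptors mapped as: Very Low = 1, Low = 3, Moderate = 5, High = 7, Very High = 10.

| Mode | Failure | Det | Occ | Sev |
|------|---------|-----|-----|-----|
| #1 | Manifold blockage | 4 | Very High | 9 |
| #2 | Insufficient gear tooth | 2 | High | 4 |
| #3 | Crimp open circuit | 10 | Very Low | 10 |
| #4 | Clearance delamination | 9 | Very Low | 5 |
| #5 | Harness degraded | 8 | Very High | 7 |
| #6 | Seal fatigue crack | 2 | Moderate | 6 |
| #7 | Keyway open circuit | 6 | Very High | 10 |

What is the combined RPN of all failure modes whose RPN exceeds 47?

RPN = Severity × Occurrence × Detection:
  #1: 9 × 10 × 4 = 360
  #2: 4 × 7 × 2 = 56
  #3: 10 × 1 × 10 = 100
  #4: 5 × 1 × 9 = 45
  #5: 7 × 10 × 8 = 560
  #6: 6 × 5 × 2 = 60
  #7: 10 × 10 × 6 = 600
RPN > 47: #1 (360), #2 (56), #3 (100), #5 (560), #6 (60), #7 (600).
Sum: 360 + 56 + 100 + 560 + 60 + 600 = 1736.

1736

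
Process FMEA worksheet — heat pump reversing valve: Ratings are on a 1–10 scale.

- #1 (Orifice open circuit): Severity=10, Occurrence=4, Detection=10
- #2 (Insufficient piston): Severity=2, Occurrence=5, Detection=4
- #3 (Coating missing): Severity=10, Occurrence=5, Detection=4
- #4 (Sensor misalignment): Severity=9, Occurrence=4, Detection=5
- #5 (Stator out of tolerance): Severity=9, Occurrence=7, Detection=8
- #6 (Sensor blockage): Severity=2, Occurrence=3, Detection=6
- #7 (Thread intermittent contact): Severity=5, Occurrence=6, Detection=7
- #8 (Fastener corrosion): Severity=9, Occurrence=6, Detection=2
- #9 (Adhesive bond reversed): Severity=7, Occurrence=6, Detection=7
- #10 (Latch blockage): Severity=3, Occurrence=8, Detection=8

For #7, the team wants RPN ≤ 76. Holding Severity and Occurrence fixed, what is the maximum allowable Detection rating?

2

#7: S=5, O=6, D=7 → current RPN = 210.
Fixed product = 30. Need 30 × D ≤ 76, so D ≤ 76/30 = 2.53.
Maximum integer Detection rating = 2 (gives RPN 60; D=3 would give 90 > 76).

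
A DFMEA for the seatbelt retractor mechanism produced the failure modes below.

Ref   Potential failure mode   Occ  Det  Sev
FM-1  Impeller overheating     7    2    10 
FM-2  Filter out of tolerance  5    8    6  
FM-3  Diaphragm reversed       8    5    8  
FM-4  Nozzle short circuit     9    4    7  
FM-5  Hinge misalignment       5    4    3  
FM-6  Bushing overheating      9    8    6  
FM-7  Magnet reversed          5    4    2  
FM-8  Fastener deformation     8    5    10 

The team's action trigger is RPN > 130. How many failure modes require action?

6

RPN = Severity × Occurrence × Detection:
  FM-1: 10 × 7 × 2 = 140
  FM-2: 6 × 5 × 8 = 240
  FM-3: 8 × 8 × 5 = 320
  FM-4: 7 × 9 × 4 = 252
  FM-5: 3 × 5 × 4 = 60
  FM-6: 6 × 9 × 8 = 432
  FM-7: 2 × 5 × 4 = 40
  FM-8: 10 × 8 × 5 = 400
Modes with RPN > 130: FM-1 (140), FM-2 (240), FM-3 (320), FM-4 (252), FM-6 (432), FM-8 (400) → 6.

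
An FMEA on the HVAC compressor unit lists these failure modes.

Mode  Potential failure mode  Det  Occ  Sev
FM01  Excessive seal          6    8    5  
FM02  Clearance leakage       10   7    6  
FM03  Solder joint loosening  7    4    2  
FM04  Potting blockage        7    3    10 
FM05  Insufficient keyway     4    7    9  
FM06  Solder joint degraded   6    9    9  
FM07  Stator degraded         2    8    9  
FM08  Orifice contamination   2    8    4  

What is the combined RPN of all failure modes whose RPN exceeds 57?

RPN = Severity × Occurrence × Detection:
  FM01: 5 × 8 × 6 = 240
  FM02: 6 × 7 × 10 = 420
  FM03: 2 × 4 × 7 = 56
  FM04: 10 × 3 × 7 = 210
  FM05: 9 × 7 × 4 = 252
  FM06: 9 × 9 × 6 = 486
  FM07: 9 × 8 × 2 = 144
  FM08: 4 × 8 × 2 = 64
RPN > 57: FM01 (240), FM02 (420), FM04 (210), FM05 (252), FM06 (486), FM07 (144), FM08 (64).
Sum: 240 + 420 + 210 + 252 + 486 + 144 + 64 = 1816.

1816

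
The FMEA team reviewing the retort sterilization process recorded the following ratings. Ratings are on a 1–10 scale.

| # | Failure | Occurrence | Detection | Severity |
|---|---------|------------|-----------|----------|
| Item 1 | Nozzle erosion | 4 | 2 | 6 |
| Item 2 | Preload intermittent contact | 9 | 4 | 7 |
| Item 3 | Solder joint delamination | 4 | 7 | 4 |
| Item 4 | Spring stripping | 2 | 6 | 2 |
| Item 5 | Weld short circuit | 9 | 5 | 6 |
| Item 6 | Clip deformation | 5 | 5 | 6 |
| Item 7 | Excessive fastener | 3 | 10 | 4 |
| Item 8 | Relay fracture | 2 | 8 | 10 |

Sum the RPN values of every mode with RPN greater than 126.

832

RPN = Severity × Occurrence × Detection:
  Item 1: 6 × 4 × 2 = 48
  Item 2: 7 × 9 × 4 = 252
  Item 3: 4 × 4 × 7 = 112
  Item 4: 2 × 2 × 6 = 24
  Item 5: 6 × 9 × 5 = 270
  Item 6: 6 × 5 × 5 = 150
  Item 7: 4 × 3 × 10 = 120
  Item 8: 10 × 2 × 8 = 160
RPN > 126: Item 2 (252), Item 5 (270), Item 6 (150), Item 8 (160).
Sum: 252 + 270 + 150 + 160 = 832.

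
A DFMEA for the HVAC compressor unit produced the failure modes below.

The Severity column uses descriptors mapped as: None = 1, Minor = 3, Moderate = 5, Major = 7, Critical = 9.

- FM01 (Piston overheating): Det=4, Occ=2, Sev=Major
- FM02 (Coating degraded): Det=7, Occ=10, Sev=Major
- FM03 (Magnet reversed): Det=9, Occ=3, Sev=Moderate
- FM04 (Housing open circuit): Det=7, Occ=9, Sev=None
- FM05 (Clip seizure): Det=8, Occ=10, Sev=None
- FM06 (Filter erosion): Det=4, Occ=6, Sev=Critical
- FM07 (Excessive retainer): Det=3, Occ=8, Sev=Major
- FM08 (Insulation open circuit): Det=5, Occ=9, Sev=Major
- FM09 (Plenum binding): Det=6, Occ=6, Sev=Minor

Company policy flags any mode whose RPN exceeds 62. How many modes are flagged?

8

RPN = Severity × Occurrence × Detection:
  FM01: 7 × 2 × 4 = 56
  FM02: 7 × 10 × 7 = 490
  FM03: 5 × 3 × 9 = 135
  FM04: 1 × 9 × 7 = 63
  FM05: 1 × 10 × 8 = 80
  FM06: 9 × 6 × 4 = 216
  FM07: 7 × 8 × 3 = 168
  FM08: 7 × 9 × 5 = 315
  FM09: 3 × 6 × 6 = 108
Modes with RPN > 62: FM02 (490), FM03 (135), FM04 (63), FM05 (80), FM06 (216), FM07 (168), FM08 (315), FM09 (108) → 8.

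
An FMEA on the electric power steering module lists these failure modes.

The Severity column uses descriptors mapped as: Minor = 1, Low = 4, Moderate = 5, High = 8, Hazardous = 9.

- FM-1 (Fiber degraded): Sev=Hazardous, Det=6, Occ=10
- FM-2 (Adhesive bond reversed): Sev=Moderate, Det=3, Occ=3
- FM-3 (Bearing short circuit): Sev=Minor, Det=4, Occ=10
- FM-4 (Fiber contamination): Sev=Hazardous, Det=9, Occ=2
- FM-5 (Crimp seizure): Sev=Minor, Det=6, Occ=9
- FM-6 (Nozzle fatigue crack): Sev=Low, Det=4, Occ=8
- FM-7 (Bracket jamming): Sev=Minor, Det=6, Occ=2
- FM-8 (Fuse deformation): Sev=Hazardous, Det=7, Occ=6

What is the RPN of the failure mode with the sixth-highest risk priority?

RPN = Severity × Occurrence × Detection:
  FM-1: 9 × 10 × 6 = 540
  FM-2: 5 × 3 × 3 = 45
  FM-3: 1 × 10 × 4 = 40
  FM-4: 9 × 2 × 9 = 162
  FM-5: 1 × 9 × 6 = 54
  FM-6: 4 × 8 × 4 = 128
  FM-7: 1 × 2 × 6 = 12
  FM-8: 9 × 6 × 7 = 378
Sorted descending: 540, 378, 162, 128, 54, 45, 40, 12.
The sixth-highest RPN is 45 (FM-2).

45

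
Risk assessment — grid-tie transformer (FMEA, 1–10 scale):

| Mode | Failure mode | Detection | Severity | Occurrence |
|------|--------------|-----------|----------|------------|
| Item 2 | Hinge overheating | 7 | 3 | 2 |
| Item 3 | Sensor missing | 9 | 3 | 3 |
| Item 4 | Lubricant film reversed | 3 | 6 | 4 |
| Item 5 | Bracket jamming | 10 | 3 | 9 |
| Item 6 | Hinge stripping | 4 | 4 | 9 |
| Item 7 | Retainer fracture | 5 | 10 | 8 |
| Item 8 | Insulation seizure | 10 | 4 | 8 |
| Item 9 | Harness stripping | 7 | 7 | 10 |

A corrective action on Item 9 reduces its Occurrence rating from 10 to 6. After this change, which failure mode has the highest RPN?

Item 7

RPN = Severity × Occurrence × Detection:
  Item 2: 3 × 2 × 7 = 42
  Item 3: 3 × 3 × 9 = 81
  Item 4: 6 × 4 × 3 = 72
  Item 5: 3 × 9 × 10 = 270
  Item 6: 4 × 9 × 4 = 144
  Item 7: 10 × 8 × 5 = 400
  Item 8: 4 × 8 × 10 = 320
  Item 9: 7 × 10 × 7 = 490
After action: Item 9 → 7 × 6 × 7 = 294.
Revised RPNs: Item 7=400, Item 8=320, Item 9=294, Item 5=270, Item 6=144, Item 3=81, Item 4=72, Item 2=42.
Highest is now Item 7 (400).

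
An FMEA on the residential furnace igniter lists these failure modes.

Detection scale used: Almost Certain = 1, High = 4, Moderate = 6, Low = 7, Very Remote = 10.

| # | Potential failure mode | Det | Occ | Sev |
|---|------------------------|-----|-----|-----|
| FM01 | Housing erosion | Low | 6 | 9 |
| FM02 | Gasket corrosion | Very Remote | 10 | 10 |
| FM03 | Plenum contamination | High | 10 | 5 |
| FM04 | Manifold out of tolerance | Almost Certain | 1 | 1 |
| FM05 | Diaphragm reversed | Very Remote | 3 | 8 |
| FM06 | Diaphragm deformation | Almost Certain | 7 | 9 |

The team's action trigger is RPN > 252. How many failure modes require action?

RPN = Severity × Occurrence × Detection:
  FM01: 9 × 6 × 7 = 378
  FM02: 10 × 10 × 10 = 1000
  FM03: 5 × 10 × 4 = 200
  FM04: 1 × 1 × 1 = 1
  FM05: 8 × 3 × 10 = 240
  FM06: 9 × 7 × 1 = 63
Modes with RPN > 252: FM01 (378), FM02 (1000) → 2.

2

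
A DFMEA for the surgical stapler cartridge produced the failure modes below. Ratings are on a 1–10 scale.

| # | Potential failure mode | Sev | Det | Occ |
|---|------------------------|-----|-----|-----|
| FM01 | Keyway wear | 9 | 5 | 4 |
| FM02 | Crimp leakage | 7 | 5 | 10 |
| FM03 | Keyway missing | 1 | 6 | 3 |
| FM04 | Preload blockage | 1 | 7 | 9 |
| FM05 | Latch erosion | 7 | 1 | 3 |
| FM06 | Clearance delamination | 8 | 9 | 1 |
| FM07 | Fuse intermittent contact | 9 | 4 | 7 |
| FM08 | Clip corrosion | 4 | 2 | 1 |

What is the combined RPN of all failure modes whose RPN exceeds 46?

RPN = Severity × Occurrence × Detection:
  FM01: 9 × 4 × 5 = 180
  FM02: 7 × 10 × 5 = 350
  FM03: 1 × 3 × 6 = 18
  FM04: 1 × 9 × 7 = 63
  FM05: 7 × 3 × 1 = 21
  FM06: 8 × 1 × 9 = 72
  FM07: 9 × 7 × 4 = 252
  FM08: 4 × 1 × 2 = 8
RPN > 46: FM01 (180), FM02 (350), FM04 (63), FM06 (72), FM07 (252).
Sum: 180 + 350 + 63 + 72 + 252 = 917.

917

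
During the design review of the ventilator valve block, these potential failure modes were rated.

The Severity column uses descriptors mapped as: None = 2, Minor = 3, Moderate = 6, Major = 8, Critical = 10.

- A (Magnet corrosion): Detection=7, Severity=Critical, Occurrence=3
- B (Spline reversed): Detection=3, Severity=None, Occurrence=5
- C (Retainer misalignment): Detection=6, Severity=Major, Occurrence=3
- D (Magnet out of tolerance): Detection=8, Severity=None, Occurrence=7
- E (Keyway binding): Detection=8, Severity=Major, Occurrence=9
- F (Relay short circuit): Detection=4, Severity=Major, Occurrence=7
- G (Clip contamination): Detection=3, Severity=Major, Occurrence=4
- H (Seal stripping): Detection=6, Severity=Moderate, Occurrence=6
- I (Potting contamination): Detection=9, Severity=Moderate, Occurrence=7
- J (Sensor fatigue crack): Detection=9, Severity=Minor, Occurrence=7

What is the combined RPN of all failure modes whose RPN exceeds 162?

RPN = Severity × Occurrence × Detection:
  A: 10 × 3 × 7 = 210
  B: 2 × 5 × 3 = 30
  C: 8 × 3 × 6 = 144
  D: 2 × 7 × 8 = 112
  E: 8 × 9 × 8 = 576
  F: 8 × 7 × 4 = 224
  G: 8 × 4 × 3 = 96
  H: 6 × 6 × 6 = 216
  I: 6 × 7 × 9 = 378
  J: 3 × 7 × 9 = 189
RPN > 162: A (210), E (576), F (224), H (216), I (378), J (189).
Sum: 210 + 576 + 224 + 216 + 378 + 189 = 1793.

1793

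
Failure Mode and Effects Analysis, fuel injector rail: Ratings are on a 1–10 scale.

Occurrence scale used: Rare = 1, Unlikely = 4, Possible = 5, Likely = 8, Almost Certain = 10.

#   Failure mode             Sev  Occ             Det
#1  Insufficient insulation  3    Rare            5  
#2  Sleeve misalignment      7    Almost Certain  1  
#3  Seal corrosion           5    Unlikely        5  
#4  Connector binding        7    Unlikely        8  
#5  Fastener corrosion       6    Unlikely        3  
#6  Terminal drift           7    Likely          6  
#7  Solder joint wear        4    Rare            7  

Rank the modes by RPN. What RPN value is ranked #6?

RPN = Severity × Occurrence × Detection:
  #1: 3 × 1 × 5 = 15
  #2: 7 × 10 × 1 = 70
  #3: 5 × 4 × 5 = 100
  #4: 7 × 4 × 8 = 224
  #5: 6 × 4 × 3 = 72
  #6: 7 × 8 × 6 = 336
  #7: 4 × 1 × 7 = 28
Sorted descending: 336, 224, 100, 72, 70, 28, 15.
The sixth-highest RPN is 28 (#7).

28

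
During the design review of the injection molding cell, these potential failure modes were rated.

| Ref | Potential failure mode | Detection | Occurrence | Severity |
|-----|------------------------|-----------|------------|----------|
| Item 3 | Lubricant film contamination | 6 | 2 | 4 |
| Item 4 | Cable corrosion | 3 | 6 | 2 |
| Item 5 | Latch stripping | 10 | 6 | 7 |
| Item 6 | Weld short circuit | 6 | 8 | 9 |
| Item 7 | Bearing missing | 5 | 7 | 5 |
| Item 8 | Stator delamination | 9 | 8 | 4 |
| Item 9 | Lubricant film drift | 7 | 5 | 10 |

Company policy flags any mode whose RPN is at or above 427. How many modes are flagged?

RPN = Severity × Occurrence × Detection:
  Item 3: 4 × 2 × 6 = 48
  Item 4: 2 × 6 × 3 = 36
  Item 5: 7 × 6 × 10 = 420
  Item 6: 9 × 8 × 6 = 432
  Item 7: 5 × 7 × 5 = 175
  Item 8: 4 × 8 × 9 = 288
  Item 9: 10 × 5 × 7 = 350
Modes with RPN ≥ 427: Item 6 (432) → 1.

1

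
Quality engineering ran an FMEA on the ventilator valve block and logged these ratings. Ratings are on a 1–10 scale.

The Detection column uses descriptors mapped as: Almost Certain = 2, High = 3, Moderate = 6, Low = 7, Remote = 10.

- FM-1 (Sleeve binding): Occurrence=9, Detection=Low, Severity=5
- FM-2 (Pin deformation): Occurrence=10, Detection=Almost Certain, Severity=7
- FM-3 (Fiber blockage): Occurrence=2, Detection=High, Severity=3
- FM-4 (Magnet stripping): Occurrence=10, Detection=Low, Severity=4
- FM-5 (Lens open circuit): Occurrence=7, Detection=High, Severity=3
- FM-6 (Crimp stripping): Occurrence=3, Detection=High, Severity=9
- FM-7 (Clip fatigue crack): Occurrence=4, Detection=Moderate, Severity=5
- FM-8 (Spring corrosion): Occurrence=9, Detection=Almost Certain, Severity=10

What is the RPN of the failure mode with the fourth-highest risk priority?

RPN = Severity × Occurrence × Detection:
  FM-1: 5 × 9 × 7 = 315
  FM-2: 7 × 10 × 2 = 140
  FM-3: 3 × 2 × 3 = 18
  FM-4: 4 × 10 × 7 = 280
  FM-5: 3 × 7 × 3 = 63
  FM-6: 9 × 3 × 3 = 81
  FM-7: 5 × 4 × 6 = 120
  FM-8: 10 × 9 × 2 = 180
Sorted descending: 315, 280, 180, 140, 120, 81, 63, 18.
The fourth-highest RPN is 140 (FM-2).

140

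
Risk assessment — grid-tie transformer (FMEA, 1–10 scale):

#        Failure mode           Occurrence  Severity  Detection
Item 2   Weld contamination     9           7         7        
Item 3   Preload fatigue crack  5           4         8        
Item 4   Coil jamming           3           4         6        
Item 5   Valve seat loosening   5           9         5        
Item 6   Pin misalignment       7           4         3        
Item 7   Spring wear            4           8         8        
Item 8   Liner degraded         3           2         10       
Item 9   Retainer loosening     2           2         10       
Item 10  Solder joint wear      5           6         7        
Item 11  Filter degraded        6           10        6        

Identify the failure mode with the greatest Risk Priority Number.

Item 2

RPN = Severity × Occurrence × Detection:
  Item 2: 7 × 9 × 7 = 441
  Item 3: 4 × 5 × 8 = 160
  Item 4: 4 × 3 × 6 = 72
  Item 5: 9 × 5 × 5 = 225
  Item 6: 4 × 7 × 3 = 84
  Item 7: 8 × 4 × 8 = 256
  Item 8: 2 × 3 × 10 = 60
  Item 9: 2 × 2 × 10 = 40
  Item 10: 6 × 5 × 7 = 210
  Item 11: 10 × 6 × 6 = 360
Highest RPN is 441 → Item 2.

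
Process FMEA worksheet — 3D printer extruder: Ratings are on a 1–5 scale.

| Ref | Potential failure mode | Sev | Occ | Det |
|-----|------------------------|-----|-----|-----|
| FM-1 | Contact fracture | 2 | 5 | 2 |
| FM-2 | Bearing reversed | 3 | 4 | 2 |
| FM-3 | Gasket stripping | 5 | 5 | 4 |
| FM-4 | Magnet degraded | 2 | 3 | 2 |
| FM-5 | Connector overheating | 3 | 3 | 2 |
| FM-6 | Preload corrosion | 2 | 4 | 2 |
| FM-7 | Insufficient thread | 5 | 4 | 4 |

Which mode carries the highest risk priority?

RPN = Severity × Occurrence × Detection:
  FM-1: 2 × 5 × 2 = 20
  FM-2: 3 × 4 × 2 = 24
  FM-3: 5 × 5 × 4 = 100
  FM-4: 2 × 3 × 2 = 12
  FM-5: 3 × 3 × 2 = 18
  FM-6: 2 × 4 × 2 = 16
  FM-7: 5 × 4 × 4 = 80
Highest RPN is 100 → FM-3.

FM-3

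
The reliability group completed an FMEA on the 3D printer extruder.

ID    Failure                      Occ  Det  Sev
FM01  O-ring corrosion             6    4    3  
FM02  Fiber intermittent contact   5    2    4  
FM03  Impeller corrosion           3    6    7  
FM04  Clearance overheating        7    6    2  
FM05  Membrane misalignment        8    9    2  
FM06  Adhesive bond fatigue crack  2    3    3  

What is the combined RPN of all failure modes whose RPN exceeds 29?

RPN = Severity × Occurrence × Detection:
  FM01: 3 × 6 × 4 = 72
  FM02: 4 × 5 × 2 = 40
  FM03: 7 × 3 × 6 = 126
  FM04: 2 × 7 × 6 = 84
  FM05: 2 × 8 × 9 = 144
  FM06: 3 × 2 × 3 = 18
RPN > 29: FM01 (72), FM02 (40), FM03 (126), FM04 (84), FM05 (144).
Sum: 72 + 40 + 126 + 84 + 144 = 466.

466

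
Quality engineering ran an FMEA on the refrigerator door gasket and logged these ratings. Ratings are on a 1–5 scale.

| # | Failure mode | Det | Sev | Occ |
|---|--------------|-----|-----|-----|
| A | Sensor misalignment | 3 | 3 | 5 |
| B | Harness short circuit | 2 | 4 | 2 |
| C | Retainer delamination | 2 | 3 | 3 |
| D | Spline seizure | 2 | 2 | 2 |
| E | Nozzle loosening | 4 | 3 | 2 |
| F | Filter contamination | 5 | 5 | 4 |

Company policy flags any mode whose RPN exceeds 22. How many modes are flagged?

RPN = Severity × Occurrence × Detection:
  A: 3 × 5 × 3 = 45
  B: 4 × 2 × 2 = 16
  C: 3 × 3 × 2 = 18
  D: 2 × 2 × 2 = 8
  E: 3 × 2 × 4 = 24
  F: 5 × 4 × 5 = 100
Modes with RPN > 22: A (45), E (24), F (100) → 3.

3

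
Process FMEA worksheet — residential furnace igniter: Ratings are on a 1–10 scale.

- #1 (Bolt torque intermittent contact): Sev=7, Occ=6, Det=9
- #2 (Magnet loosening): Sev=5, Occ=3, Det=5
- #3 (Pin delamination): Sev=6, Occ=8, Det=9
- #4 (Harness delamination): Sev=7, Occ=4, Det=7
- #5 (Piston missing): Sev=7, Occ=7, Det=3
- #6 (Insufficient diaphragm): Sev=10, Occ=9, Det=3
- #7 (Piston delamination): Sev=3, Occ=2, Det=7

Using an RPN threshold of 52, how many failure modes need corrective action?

RPN = Severity × Occurrence × Detection:
  #1: 7 × 6 × 9 = 378
  #2: 5 × 3 × 5 = 75
  #3: 6 × 8 × 9 = 432
  #4: 7 × 4 × 7 = 196
  #5: 7 × 7 × 3 = 147
  #6: 10 × 9 × 3 = 270
  #7: 3 × 2 × 7 = 42
Modes with RPN ≥ 52: #1 (378), #2 (75), #3 (432), #4 (196), #5 (147), #6 (270) → 6.

6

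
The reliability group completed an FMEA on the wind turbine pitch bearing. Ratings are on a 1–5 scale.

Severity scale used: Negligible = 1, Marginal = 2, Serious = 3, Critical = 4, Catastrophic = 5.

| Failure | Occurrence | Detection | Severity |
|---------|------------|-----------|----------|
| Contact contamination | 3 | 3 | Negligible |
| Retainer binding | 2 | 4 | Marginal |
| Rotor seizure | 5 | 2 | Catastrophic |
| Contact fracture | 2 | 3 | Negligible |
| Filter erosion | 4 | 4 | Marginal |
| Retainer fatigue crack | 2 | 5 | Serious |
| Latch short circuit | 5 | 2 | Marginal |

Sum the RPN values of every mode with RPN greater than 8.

157

RPN = Severity × Occurrence × Detection:
  Contact contamination: 1 × 3 × 3 = 9
  Retainer binding: 2 × 2 × 4 = 16
  Rotor seizure: 5 × 5 × 2 = 50
  Contact fracture: 1 × 2 × 3 = 6
  Filter erosion: 2 × 4 × 4 = 32
  Retainer fatigue crack: 3 × 2 × 5 = 30
  Latch short circuit: 2 × 5 × 2 = 20
RPN > 8: Contact contamination (9), Retainer binding (16), Rotor seizure (50), Filter erosion (32), Retainer fatigue crack (30), Latch short circuit (20).
Sum: 9 + 16 + 50 + 32 + 30 + 20 = 157.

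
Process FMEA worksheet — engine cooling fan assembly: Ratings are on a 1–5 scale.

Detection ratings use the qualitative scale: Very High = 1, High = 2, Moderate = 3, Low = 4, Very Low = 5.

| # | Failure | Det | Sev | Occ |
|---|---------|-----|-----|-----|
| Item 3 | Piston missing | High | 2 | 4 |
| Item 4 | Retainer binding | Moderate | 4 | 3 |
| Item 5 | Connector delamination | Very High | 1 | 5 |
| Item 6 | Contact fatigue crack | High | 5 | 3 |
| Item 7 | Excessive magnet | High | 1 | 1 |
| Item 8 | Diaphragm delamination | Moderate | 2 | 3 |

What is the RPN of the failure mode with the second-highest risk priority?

RPN = Severity × Occurrence × Detection:
  Item 3: 2 × 4 × 2 = 16
  Item 4: 4 × 3 × 3 = 36
  Item 5: 1 × 5 × 1 = 5
  Item 6: 5 × 3 × 2 = 30
  Item 7: 1 × 1 × 2 = 2
  Item 8: 2 × 3 × 3 = 18
Sorted descending: 36, 30, 18, 16, 5, 2.
The second-highest RPN is 30 (Item 6).

30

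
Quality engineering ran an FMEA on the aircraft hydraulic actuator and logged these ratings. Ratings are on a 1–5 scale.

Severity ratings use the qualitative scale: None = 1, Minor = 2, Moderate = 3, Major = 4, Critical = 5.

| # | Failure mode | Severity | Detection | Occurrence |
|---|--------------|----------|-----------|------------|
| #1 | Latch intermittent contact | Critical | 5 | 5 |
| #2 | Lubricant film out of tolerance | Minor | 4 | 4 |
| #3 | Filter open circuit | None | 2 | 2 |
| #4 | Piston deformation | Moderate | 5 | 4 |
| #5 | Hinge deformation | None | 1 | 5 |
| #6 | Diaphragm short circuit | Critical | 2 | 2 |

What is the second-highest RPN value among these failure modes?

RPN = Severity × Occurrence × Detection:
  #1: 5 × 5 × 5 = 125
  #2: 2 × 4 × 4 = 32
  #3: 1 × 2 × 2 = 4
  #4: 3 × 4 × 5 = 60
  #5: 1 × 5 × 1 = 5
  #6: 5 × 2 × 2 = 20
Sorted descending: 125, 60, 32, 20, 5, 4.
The second-highest RPN is 60 (#4).

60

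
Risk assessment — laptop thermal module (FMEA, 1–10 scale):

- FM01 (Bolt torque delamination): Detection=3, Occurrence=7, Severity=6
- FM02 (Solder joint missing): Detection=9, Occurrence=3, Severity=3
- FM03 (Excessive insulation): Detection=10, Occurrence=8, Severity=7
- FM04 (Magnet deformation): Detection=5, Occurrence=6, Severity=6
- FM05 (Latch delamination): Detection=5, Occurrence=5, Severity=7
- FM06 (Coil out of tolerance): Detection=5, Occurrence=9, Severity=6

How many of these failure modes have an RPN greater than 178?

3

RPN = Severity × Occurrence × Detection:
  FM01: 6 × 7 × 3 = 126
  FM02: 3 × 3 × 9 = 81
  FM03: 7 × 8 × 10 = 560
  FM04: 6 × 6 × 5 = 180
  FM05: 7 × 5 × 5 = 175
  FM06: 6 × 9 × 5 = 270
Modes with RPN > 178: FM03 (560), FM04 (180), FM06 (270) → 3.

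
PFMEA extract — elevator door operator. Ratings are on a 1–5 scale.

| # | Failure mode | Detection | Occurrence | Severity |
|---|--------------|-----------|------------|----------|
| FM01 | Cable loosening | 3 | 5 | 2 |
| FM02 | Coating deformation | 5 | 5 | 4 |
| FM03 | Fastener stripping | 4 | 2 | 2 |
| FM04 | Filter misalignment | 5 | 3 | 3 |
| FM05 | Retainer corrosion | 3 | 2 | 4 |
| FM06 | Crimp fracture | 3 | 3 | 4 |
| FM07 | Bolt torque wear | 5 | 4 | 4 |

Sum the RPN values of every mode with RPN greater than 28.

291

RPN = Severity × Occurrence × Detection:
  FM01: 2 × 5 × 3 = 30
  FM02: 4 × 5 × 5 = 100
  FM03: 2 × 2 × 4 = 16
  FM04: 3 × 3 × 5 = 45
  FM05: 4 × 2 × 3 = 24
  FM06: 4 × 3 × 3 = 36
  FM07: 4 × 4 × 5 = 80
RPN > 28: FM01 (30), FM02 (100), FM04 (45), FM06 (36), FM07 (80).
Sum: 30 + 100 + 45 + 36 + 80 = 291.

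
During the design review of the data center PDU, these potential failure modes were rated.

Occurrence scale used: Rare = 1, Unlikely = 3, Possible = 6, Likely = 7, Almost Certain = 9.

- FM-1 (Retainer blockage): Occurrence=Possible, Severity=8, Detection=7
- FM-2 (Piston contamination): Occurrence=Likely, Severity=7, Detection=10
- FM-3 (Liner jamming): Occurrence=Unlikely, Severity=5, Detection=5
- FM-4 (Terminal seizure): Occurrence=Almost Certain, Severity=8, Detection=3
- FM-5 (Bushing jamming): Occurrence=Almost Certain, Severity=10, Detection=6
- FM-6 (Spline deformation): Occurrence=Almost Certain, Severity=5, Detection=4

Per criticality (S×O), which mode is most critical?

FM-5

Criticality = Severity × Occurrence:
  FM-1: 8 × 6 = 48
  FM-2: 7 × 7 = 49
  FM-3: 5 × 3 = 15
  FM-4: 8 × 9 = 72
  FM-5: 10 × 9 = 90
  FM-6: 5 × 9 = 45
Highest criticality is 90 → FM-5.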